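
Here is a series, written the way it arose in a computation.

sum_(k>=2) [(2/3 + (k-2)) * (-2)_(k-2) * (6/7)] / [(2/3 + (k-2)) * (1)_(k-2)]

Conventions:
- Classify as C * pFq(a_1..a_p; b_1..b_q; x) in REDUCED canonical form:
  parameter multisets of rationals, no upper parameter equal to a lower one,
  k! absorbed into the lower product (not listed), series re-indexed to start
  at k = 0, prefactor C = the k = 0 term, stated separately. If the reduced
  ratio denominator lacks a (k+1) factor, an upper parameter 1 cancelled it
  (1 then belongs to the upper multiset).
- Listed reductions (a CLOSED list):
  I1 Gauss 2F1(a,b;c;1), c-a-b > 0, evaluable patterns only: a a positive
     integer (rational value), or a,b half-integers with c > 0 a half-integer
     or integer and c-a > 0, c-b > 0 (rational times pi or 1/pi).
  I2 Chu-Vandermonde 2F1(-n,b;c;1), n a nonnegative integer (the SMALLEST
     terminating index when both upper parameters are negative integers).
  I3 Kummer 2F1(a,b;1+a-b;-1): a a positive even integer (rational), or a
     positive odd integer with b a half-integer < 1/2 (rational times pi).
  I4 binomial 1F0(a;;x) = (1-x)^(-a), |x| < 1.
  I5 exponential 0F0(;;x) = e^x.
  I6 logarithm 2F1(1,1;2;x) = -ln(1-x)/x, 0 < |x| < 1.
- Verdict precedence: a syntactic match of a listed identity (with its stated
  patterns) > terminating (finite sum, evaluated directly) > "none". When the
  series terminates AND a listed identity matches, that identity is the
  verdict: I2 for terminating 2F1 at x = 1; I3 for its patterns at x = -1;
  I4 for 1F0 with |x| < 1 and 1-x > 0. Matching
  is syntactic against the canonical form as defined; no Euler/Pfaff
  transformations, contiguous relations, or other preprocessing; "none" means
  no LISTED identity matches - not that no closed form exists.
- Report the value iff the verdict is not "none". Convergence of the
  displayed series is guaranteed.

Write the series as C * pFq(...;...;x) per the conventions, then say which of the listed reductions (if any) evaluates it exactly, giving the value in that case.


Canonical form: C = 6/7 times 1F0 with upper {-2}, lower {-}, x = 1. Verdict: terminating at k = 2: the factor (-2)_k kills every later term; summing the 3 survivors is exact. Hence: 0.

The tell: with t_0 = 6/7, (1)_k (C = 6/7) is k! itself.
Ratio: r(k) = 1 * (k-2) / [(k+1)] - rational in k. x = 1; t_0 = 6/7; negate the roots.


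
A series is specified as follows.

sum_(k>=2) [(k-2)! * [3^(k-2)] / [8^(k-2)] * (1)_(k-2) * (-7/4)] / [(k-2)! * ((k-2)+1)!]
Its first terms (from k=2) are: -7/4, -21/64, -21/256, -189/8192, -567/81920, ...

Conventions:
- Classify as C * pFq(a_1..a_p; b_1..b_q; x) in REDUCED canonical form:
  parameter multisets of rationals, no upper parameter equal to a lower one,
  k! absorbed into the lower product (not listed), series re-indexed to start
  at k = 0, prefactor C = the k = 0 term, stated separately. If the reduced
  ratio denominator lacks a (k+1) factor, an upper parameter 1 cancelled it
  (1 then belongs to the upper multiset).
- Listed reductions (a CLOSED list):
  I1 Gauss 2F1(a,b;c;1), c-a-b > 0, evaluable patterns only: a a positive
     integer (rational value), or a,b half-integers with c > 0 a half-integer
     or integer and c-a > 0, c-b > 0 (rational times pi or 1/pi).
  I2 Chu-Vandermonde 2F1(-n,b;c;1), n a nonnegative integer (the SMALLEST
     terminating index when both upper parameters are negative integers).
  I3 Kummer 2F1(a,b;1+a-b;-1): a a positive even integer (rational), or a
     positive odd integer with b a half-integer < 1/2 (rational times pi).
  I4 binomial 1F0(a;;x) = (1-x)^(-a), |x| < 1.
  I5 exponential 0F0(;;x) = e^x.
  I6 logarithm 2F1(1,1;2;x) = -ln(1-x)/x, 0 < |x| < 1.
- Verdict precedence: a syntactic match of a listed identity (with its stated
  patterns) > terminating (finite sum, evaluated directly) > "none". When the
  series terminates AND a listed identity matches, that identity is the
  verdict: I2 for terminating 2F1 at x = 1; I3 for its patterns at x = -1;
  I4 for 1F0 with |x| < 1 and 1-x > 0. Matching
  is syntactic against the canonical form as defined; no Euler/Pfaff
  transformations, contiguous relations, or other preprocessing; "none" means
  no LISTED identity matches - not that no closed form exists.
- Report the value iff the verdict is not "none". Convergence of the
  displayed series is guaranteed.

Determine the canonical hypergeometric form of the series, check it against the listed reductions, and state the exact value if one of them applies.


With C = -7/4: the canonical form is 2F1(1, 1; 2; 3/8). Verdict: logarithm (I6) applies (the logarithm: parameters (1,1;2), x = 3/8). Hence: (14/3) * ln(5/8).

Structural cue: x = (3/8) and the denominator's factorial ratio (C = -7/4) is a lower Pochhammer.
Consecutive-term ratio: r(k) = (3/8) * (k+1) (k+1) / [(k+2) (k+1)] - rational in k. x = (3/8); t_0 = -7/4; negate the roots.


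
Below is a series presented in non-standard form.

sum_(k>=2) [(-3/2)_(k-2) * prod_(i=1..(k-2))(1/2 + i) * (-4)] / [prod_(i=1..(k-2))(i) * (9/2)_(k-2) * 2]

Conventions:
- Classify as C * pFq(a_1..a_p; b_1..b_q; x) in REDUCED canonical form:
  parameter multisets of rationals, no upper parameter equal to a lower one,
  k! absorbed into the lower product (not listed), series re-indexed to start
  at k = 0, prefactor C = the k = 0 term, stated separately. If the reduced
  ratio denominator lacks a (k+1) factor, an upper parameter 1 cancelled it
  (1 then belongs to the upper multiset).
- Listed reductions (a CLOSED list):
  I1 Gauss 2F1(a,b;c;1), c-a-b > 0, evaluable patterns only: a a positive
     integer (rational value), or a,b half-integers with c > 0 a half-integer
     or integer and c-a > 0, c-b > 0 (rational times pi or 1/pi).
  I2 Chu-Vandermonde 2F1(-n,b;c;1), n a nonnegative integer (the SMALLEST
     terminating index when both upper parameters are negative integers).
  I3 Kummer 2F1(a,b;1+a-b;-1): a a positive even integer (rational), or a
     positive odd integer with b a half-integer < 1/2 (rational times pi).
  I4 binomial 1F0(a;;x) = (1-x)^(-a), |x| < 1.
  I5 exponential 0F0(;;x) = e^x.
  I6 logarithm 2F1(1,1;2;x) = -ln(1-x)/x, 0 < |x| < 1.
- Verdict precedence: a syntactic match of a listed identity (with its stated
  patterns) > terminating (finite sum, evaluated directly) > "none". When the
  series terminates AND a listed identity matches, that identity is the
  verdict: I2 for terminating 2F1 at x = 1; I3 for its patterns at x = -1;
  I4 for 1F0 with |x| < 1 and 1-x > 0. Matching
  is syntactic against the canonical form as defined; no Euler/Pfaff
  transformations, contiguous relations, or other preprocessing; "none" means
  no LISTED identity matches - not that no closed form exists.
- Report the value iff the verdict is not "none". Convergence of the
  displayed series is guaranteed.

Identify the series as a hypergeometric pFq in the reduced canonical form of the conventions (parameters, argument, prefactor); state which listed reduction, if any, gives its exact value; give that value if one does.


Key step: x = 1 and the constant factors (C = -2) combine into one prefactor.
Consecutive-term ratio: r(k) = 1 * (k-3/2) (k+3/2) / [(k+9/2) (k+1)] - rational; roots negated = parameters, x = 1, C = -2.

This is -2 * 2F1(-3/2, 3/2; 9/2; 1) in reduced canonical form. Verdict: the half-integer Gauss pattern (I1) fires (x = 1; upper {-3/2, 3/2} half-integers, c = 9/2 in the evaluable pattern). Value: (-735/2048) * pi.


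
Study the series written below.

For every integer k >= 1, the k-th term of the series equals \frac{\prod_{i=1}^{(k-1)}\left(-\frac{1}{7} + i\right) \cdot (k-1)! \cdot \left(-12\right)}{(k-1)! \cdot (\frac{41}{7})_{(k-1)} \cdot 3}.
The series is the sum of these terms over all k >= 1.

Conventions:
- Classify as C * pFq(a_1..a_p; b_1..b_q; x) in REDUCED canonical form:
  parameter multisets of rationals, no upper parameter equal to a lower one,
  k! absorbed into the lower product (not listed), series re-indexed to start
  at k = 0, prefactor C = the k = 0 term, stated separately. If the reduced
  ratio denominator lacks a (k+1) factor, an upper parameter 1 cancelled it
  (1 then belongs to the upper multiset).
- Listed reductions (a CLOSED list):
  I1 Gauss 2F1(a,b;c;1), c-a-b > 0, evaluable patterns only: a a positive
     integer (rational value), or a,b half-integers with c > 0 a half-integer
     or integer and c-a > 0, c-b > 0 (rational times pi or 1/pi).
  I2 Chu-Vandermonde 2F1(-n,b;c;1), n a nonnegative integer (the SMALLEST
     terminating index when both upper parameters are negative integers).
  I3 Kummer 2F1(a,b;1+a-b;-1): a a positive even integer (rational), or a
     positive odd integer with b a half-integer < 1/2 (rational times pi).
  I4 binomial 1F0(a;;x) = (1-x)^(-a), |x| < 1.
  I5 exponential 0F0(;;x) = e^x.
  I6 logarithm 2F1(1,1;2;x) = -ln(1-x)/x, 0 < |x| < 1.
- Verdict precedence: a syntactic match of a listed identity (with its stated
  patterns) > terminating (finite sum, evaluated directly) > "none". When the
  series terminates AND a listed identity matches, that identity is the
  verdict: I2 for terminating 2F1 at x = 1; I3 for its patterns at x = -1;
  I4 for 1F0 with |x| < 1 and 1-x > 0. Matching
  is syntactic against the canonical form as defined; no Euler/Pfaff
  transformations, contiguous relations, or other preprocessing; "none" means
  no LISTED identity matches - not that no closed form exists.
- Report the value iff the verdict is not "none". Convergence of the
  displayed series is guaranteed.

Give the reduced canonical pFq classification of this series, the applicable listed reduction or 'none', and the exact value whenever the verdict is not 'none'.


The tell: from the first term -4: the running product (C = -4, x = 1) telescopes to a rising factorial.
Step ratio: r(k) = 1 * (k+\frac{6}{7}) (k+1) / [(k+\frac{41}{7}) (k+1)] - rational; roots negated = parameters, x = 1, C = -4.

With C = -4: the canonical form is 2F1(\frac{6}{7}, 1; \frac{41}{7}; 1). Verdict: Gauss (I1, integer-parameter pattern) fires (x = 1: the Gamma ratio telescopes since c-a-b = 4 > 0 and a = 1 in Z>0). Value: -\frac{34}{7}.


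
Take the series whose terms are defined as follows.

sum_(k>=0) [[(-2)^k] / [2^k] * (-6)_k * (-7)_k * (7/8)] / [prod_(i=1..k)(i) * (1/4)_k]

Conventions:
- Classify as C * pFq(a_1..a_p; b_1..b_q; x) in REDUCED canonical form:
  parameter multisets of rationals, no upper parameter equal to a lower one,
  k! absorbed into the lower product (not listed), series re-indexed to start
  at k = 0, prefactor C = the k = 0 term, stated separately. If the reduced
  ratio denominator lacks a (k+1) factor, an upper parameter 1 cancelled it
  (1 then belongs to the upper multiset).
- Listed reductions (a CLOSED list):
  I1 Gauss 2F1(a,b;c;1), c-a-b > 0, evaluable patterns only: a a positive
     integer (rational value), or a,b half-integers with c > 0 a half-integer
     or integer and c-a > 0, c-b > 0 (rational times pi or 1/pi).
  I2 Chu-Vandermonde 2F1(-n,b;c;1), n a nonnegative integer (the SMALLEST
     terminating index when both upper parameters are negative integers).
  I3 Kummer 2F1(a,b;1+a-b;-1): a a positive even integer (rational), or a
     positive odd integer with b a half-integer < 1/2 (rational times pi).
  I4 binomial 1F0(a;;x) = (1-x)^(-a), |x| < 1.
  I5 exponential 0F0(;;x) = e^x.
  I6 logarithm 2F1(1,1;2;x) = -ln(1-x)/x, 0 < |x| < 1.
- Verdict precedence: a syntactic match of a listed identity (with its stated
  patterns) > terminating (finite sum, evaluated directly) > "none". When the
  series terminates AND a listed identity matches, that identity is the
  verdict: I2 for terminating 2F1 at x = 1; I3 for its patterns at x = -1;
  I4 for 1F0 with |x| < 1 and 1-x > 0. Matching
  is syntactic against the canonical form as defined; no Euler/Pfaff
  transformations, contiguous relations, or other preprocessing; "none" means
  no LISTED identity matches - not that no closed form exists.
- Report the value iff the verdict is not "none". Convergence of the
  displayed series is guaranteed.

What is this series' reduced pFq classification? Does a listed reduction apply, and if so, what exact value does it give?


This is 7/8 * 2F1(-7, -6; 1/4; -1) in reduced canonical form. Verdict: terminating. (-6)_k vanishes past k = 6, leaving a 7-term sum, computed directly. Exact value: -24451/408.

Key step: from the first term 7/8: the product of the first k integers (C = 7/8) is k!.
Term ratio: r(k) = (-1) * (k-7) (k-6) / [(k+1/4) (k+1)] - rational; roots negated = parameters, x = (-1), C = 7/8.


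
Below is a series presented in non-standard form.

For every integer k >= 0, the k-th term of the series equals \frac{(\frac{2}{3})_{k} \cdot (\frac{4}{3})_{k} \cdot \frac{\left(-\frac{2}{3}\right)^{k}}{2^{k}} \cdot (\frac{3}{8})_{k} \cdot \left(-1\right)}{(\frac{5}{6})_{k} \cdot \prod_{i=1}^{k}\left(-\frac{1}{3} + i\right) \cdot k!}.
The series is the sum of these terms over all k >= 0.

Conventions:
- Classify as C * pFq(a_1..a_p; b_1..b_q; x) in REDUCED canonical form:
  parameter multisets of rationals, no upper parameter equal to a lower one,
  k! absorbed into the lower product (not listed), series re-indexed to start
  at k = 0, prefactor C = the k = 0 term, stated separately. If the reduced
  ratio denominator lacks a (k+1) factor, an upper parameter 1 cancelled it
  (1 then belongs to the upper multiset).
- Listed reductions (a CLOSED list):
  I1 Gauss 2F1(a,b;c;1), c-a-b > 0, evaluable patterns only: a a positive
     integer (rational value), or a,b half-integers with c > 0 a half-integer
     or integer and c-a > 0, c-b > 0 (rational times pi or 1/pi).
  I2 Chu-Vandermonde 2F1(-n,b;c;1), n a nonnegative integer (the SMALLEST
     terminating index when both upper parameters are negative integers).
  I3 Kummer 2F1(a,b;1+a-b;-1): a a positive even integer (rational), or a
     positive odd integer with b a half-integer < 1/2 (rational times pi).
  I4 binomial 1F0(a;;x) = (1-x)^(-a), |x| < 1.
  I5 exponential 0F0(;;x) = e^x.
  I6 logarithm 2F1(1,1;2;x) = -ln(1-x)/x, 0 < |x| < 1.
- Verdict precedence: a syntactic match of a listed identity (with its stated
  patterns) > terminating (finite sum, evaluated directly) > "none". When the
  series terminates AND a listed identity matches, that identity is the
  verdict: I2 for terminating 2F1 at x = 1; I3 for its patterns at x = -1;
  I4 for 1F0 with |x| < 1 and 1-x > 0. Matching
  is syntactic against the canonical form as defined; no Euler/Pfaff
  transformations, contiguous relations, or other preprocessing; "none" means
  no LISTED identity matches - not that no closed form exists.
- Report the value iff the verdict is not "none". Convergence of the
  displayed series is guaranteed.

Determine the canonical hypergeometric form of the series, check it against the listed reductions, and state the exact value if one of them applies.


The series (x = -\frac{1}{3}) is 2F1: upper {\frac{3}{8}, \frac{4}{3}}, lower {\frac{5}{6}}, prefactor -1. Verdict: none (x = -\frac{1}{3}): each listed identity misses the multisets {\frac{3}{8}, \frac{4}{3}} ; {\frac{5}{6}}.

Key observation: with t_0 = -1, the parameter 2/3 appears in both the upper and lower lists and cancels.
Step ratio: r(k) = -\frac{1}{3} * (k+\frac{3}{8}) (k+\frac{4}{3}) / [(k+\frac{5}{6}) (k+1)] - rational; roots negated = parameters, x = -\frac{1}{3}, C = -1.


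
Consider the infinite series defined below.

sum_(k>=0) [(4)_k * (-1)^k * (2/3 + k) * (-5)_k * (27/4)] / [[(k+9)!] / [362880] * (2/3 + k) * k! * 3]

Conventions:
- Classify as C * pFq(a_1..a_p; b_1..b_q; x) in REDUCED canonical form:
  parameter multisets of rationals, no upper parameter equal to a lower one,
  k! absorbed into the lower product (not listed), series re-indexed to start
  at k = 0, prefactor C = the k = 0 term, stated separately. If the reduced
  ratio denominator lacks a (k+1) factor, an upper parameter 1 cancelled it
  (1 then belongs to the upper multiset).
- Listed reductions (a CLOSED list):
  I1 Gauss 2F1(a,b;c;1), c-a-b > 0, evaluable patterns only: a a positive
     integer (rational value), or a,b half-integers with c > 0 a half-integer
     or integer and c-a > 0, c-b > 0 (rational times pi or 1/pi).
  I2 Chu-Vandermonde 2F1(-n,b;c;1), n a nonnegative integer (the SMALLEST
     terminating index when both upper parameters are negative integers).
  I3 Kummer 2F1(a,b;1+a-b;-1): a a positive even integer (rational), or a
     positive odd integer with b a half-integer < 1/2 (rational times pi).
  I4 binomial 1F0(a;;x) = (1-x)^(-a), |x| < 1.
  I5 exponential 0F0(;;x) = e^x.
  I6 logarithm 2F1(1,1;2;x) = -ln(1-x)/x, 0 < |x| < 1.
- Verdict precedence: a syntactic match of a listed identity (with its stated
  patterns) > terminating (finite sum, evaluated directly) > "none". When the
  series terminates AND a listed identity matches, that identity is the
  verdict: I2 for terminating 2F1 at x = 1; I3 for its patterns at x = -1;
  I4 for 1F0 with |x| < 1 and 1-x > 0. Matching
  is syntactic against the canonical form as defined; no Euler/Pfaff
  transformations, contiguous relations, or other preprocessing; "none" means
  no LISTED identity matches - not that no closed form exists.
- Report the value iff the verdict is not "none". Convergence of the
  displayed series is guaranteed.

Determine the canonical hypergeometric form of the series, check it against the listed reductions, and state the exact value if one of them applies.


The series (x = -1) is 2F1: upper {-5, 4}, lower {10}, prefactor 9/4. Verdict: Kummer's theorem (I3) applies (x = -1; c = 10 equals 1+a-b for upper {-5, 4}: listed pattern). Its exact value is 27/2.

Key step: from the first term 9/4: k + 2/3 divides numerator and denominator alike; C = 9/4, x = -1 after cancelling.
Step ratio: r(k) = (-1) * (k-5) (k+4) / [(k+10) (k+1)] - rational in k. x = (-1); t_0 = 9/4; negate the roots.


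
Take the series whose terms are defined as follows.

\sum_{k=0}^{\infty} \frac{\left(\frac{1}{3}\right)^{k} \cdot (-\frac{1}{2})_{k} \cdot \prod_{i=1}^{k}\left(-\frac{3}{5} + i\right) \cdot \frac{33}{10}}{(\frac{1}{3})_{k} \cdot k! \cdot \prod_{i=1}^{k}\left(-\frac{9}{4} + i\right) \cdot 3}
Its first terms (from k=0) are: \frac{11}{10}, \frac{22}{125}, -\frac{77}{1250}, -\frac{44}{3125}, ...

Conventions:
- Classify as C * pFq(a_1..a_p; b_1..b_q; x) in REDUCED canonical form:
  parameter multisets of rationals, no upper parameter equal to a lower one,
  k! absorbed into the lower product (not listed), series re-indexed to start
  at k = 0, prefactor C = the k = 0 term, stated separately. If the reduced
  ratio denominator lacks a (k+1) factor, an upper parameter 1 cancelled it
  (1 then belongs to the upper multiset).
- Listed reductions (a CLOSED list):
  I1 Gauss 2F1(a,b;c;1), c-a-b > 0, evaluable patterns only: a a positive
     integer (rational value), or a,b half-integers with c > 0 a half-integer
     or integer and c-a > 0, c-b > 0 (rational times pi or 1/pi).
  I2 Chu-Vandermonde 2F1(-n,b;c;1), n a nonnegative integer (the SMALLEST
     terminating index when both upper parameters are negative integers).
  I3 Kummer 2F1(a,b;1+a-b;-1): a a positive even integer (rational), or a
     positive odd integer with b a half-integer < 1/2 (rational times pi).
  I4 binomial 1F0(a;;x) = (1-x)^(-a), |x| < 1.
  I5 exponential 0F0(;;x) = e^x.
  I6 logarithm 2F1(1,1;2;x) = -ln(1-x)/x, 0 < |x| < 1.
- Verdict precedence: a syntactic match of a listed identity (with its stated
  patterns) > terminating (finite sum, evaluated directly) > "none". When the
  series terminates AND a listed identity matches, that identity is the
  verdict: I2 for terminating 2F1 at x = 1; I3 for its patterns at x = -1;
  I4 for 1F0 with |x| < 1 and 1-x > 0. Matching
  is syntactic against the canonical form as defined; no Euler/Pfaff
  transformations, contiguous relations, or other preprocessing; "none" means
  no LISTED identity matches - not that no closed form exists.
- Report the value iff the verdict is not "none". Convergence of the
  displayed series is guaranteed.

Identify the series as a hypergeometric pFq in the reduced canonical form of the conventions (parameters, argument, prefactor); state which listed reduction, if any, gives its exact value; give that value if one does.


The tell: with t_0 = \frac{11}{10}, the running product (prefactor 11/10) telescopes to a rising factorial.
Adjacent-term ratio: r(k) = \frac{1}{3} * (k-\frac{1}{2}) (k+\frac{2}{5}) / [(k-\frac{5}{4}) (k+\frac{1}{3}) (k+1)] - rational in k, leading ratio \frac{1}{3}; with t_0 = \frac{11}{10}, classification follows.

Canonical form: C = \frac{11}{10} times 2F2 with upper {-\frac{1}{2}, \frac{2}{5}}, lower {-\frac{5}{4}, \frac{1}{3}}, x = \frac{1}{3}. Verdict: none (x = \frac{1}{3}): each listed identity misses the multisets {-\frac{1}{2}, \frac{2}{5}} ; {-\frac{5}{4}, \frac{1}{3}}.


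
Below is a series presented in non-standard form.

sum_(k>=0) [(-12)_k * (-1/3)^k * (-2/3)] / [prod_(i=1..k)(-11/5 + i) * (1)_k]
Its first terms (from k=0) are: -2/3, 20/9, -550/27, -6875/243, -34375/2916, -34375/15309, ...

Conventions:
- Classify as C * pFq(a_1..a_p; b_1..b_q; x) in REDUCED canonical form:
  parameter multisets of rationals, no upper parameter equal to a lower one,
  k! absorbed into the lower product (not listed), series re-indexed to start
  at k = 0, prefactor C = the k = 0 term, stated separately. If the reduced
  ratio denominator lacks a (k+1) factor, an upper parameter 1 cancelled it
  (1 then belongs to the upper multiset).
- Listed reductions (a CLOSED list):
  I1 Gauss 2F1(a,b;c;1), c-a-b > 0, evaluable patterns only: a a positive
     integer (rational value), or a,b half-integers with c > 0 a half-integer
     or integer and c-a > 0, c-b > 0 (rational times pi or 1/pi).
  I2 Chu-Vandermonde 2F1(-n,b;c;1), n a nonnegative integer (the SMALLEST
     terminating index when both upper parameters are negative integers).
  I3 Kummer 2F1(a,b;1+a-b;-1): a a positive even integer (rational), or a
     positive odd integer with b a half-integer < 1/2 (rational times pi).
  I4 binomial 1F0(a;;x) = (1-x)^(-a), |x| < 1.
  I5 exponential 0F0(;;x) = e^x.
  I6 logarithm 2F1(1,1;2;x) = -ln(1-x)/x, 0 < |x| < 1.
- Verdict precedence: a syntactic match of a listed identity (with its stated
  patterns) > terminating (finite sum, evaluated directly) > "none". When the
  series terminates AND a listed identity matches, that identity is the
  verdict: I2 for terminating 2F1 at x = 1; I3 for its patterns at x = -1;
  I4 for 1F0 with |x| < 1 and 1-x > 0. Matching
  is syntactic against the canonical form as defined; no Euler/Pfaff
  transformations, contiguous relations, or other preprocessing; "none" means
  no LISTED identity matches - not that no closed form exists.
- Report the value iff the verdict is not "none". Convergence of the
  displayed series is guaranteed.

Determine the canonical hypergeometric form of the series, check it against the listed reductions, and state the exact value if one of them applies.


With C = -2/3: the canonical form is 1F1(-12; -6/5; -1/3). Verdict: terminating. With -12 upstairs the series is a 13-term polynomial sum; evaluated term by term. Sum: -430329029436327392377/7010352747165132288.

Key observation: t_0 being -2/3, the lower running product (C = -2/3) is a rising factorial.
Term ratio: r(k) = (-1/3) * (k-12) / [(k-6/5) (k+1)] - rational in k. x = (-1/3); t_0 = -2/3; negate the roots.


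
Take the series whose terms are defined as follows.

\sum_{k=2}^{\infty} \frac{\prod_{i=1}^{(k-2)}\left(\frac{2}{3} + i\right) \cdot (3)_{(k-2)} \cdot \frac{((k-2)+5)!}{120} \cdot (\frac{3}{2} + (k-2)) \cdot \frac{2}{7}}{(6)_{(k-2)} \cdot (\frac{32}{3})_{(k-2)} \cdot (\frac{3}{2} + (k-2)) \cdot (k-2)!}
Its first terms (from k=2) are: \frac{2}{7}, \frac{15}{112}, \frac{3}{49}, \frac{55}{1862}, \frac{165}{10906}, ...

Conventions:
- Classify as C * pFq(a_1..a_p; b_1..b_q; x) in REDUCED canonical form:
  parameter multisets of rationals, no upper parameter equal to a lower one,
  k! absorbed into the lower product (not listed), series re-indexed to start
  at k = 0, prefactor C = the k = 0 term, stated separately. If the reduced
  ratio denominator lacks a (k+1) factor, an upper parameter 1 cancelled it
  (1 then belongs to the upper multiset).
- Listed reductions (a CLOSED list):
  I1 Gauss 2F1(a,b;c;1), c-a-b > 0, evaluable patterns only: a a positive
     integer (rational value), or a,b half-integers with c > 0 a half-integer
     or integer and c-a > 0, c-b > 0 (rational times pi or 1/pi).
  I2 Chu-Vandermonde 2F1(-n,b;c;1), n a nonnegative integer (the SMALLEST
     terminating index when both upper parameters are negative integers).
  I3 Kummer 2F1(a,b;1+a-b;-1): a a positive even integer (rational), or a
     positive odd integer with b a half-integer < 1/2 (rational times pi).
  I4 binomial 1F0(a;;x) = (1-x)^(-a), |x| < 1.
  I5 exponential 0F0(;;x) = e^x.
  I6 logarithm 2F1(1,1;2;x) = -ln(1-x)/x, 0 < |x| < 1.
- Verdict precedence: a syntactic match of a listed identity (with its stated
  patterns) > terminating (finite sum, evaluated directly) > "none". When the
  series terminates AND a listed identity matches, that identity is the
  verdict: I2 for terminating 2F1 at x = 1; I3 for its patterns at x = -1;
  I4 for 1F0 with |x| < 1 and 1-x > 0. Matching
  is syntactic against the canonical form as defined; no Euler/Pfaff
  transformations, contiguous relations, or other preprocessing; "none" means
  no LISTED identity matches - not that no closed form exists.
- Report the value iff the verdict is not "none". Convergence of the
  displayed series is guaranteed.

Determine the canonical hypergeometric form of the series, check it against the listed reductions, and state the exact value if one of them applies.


x = 1 here; the reduced form reads 2F1, upper {\frac{5}{3}, 3}, lower {\frac{32}{3}}, C = \frac{2}{7}. Verdict at x = 1: the Gauss summation I1 matches (x = 1: the Gamma ratio telescopes since c-a-b = 6 > 0 and a = 3 in Z>0). Exact value: \frac{8671}{15876}.

Key observation: x = 1 and the running product (C = 2/7) telescopes to a rising factorial.
Ratio: r(k) = 1 * (k+\frac{5}{3}) (k+3) / [(k+\frac{32}{3}) (k+1)] - rational in k, leading ratio 1; with t_0 = \frac{2}{7}, classification follows.


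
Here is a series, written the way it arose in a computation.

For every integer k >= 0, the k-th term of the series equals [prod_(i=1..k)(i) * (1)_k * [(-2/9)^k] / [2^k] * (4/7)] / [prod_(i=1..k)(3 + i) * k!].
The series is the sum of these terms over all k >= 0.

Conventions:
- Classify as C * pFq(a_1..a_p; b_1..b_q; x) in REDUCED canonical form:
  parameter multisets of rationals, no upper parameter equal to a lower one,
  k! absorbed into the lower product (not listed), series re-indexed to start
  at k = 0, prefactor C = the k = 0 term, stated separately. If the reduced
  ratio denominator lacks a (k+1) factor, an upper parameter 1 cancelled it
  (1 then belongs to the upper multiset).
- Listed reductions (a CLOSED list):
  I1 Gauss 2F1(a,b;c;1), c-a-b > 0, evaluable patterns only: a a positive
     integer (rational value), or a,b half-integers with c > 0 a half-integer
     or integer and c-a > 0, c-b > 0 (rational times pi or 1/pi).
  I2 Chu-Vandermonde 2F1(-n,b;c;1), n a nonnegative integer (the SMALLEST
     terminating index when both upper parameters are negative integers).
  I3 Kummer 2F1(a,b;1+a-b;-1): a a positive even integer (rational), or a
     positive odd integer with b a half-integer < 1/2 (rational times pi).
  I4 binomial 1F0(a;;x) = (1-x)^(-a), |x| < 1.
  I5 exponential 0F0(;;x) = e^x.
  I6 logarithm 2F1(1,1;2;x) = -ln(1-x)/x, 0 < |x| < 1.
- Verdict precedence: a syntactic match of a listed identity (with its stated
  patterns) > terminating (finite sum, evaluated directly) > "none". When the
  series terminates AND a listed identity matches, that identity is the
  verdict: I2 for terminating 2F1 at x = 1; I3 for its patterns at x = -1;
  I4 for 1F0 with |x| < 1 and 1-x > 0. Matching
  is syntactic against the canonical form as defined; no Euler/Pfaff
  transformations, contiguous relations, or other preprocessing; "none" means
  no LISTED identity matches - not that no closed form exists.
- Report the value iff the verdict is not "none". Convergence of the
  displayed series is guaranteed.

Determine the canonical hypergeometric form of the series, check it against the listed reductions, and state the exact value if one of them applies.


With C = 4/7: the canonical form is 2F1(1, 1; 4; -1/9). Verdict: no listed reduction: x = -1/9 and upper {1, 1} fail every I1-I6 pattern.

Key observation: t_0 = 4/7 here, and the lower running product (C = 4/7) is a rising factorial.
Adjacent-term ratio: r(k) = (-1/9) * (k+1) (k+1) / [(k+4) (k+1)] - poly over poly, x = (-1/9) from leading terms; C = 4/7 at k = 0.


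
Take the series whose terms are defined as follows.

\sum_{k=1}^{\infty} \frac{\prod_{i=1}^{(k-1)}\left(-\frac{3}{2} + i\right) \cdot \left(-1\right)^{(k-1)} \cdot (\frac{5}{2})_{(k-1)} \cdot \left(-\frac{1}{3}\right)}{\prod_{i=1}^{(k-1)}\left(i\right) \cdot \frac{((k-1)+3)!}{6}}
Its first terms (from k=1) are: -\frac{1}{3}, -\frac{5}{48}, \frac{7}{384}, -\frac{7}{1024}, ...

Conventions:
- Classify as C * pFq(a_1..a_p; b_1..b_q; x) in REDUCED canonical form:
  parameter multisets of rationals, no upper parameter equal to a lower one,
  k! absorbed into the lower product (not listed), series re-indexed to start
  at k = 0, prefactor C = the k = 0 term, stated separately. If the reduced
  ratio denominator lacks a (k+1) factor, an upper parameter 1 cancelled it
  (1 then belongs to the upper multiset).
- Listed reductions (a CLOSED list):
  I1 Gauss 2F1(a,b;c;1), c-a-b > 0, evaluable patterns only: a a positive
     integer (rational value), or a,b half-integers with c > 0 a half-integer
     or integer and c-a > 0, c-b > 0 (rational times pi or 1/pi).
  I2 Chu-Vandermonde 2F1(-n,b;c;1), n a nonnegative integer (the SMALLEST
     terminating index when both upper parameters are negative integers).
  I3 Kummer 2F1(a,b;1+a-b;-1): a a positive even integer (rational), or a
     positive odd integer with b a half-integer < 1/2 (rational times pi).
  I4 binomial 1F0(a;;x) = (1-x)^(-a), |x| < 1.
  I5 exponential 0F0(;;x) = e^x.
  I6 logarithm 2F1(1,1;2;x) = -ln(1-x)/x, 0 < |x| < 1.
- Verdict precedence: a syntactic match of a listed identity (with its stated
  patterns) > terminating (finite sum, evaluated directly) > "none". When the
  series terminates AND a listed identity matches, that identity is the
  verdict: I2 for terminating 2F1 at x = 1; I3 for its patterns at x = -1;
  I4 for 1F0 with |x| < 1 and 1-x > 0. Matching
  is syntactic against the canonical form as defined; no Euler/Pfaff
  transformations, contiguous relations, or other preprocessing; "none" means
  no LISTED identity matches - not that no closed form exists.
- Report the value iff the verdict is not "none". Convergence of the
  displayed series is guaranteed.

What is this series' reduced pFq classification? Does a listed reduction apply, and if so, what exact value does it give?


Reduced: x = -1, 2F1, upper = {-\frac{1}{2}, \frac{5}{2}}, lower = {4}, C = -\frac{1}{3}. Verdict: none - this 2F1 at x = -1 matches no listed pattern, and upper {-\frac{1}{2}, \frac{5}{2}} holds no stopper.

Structural cue: t_0 being -\frac{1}{3}, the denominator's factorial ratio (C = -1/3, x = -1) is a lower Pochhammer.
Ratio: r(k) = -1 * (k-\frac{1}{2}) (k+\frac{5}{2}) / [(k+4) (k+1)] - rational in k, leading ratio -1; with t_0 = -\frac{1}{3}, classification follows.


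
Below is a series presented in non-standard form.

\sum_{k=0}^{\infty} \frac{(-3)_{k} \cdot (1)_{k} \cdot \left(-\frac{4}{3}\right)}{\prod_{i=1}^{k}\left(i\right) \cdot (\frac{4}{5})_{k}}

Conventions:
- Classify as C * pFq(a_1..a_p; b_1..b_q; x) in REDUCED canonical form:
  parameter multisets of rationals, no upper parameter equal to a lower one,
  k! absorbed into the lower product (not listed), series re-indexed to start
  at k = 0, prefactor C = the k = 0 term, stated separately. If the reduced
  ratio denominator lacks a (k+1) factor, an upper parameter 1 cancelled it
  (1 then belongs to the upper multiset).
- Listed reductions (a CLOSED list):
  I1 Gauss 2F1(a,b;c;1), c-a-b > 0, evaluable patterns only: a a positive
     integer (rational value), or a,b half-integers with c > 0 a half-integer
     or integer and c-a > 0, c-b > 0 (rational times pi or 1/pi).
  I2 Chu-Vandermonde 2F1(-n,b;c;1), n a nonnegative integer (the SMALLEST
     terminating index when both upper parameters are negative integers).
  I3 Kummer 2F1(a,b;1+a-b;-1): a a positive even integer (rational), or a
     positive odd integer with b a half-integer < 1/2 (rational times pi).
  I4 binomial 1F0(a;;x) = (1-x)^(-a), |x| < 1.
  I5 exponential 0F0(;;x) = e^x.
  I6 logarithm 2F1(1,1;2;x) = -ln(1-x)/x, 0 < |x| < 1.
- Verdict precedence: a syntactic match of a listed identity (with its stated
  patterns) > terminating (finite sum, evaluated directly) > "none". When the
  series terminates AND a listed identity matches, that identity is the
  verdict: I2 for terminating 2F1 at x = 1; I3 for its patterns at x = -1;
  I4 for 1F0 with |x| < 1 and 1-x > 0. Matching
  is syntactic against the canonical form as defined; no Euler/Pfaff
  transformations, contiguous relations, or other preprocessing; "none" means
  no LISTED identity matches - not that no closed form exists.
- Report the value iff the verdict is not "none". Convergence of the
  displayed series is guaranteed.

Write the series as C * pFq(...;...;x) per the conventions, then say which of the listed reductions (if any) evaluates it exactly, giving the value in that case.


x = 1 here; the reduced form reads 2F1, upper {-3, 1}, lower {\frac{4}{5}}, C = -\frac{4}{3}. Verdict: the Chu-Vandermonde identity I2 applies (terminating 2F1 at x = 1 with n = 3, b = 1, c = \frac{4}{5}). Its exact value is \frac{2}{21}.

The tell: with t_0 = -\frac{4}{3}, the product of the first k integers (C = -4/3, x = 1) is k!.
Consecutive-term ratio: r(k) = 1 * (k-3) (k+1) / [(k+\frac{4}{5}) (k+1)] - rational in k, leading ratio 1; with t_0 = -\frac{4}{3}, classification follows.


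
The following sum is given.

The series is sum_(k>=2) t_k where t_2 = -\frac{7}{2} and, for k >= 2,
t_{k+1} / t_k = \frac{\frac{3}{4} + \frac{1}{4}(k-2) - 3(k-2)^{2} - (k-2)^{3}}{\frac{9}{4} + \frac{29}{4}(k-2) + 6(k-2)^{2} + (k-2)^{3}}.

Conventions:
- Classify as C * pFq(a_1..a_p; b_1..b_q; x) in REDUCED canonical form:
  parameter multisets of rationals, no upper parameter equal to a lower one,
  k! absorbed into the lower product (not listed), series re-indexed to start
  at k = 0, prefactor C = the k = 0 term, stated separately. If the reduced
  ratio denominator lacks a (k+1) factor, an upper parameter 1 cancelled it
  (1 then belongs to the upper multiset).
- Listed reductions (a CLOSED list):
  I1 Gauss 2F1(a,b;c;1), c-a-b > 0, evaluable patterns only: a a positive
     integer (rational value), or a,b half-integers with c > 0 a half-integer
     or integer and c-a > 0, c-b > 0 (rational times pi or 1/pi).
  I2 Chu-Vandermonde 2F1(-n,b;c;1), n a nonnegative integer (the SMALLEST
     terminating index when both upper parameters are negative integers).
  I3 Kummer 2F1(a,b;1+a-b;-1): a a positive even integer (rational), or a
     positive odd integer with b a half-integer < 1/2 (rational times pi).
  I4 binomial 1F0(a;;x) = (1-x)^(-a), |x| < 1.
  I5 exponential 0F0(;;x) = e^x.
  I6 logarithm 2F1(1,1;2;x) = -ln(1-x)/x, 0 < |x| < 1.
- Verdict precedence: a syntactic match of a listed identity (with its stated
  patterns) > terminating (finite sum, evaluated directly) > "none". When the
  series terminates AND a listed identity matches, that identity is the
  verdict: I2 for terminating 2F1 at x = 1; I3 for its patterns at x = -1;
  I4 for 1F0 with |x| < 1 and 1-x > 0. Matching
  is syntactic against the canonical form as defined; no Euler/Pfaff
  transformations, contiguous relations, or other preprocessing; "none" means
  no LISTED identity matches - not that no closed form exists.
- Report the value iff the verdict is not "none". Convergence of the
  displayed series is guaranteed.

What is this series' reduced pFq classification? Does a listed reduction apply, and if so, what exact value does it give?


Reduced: x = -1, 2F1, upper = {-\frac{1}{2}, 3}, lower = {\frac{9}{2}}, C = -\frac{7}{2}. Verdict (x = -1): Kummer (I3) applies (x = -1; c = \frac{9}{2} equals 1+a-b for upper {-\frac{1}{2}, 3}: listed pattern). Hence: \left(-\frac{735}{512}\right) \cdot \pi.

Key step: from the first term -\frac{7}{2}: the ratio is unreduced: k + 1/2 divides both sides (C = -7/2, x = -1).
Consecutive-term ratio: r(k) = -1 * (k-\frac{1}{2}) (k+3) / [(k+\frac{9}{2}) (k+1)] ; factor over Q: parameters, x = -1, and C = -\frac{7}{2}.


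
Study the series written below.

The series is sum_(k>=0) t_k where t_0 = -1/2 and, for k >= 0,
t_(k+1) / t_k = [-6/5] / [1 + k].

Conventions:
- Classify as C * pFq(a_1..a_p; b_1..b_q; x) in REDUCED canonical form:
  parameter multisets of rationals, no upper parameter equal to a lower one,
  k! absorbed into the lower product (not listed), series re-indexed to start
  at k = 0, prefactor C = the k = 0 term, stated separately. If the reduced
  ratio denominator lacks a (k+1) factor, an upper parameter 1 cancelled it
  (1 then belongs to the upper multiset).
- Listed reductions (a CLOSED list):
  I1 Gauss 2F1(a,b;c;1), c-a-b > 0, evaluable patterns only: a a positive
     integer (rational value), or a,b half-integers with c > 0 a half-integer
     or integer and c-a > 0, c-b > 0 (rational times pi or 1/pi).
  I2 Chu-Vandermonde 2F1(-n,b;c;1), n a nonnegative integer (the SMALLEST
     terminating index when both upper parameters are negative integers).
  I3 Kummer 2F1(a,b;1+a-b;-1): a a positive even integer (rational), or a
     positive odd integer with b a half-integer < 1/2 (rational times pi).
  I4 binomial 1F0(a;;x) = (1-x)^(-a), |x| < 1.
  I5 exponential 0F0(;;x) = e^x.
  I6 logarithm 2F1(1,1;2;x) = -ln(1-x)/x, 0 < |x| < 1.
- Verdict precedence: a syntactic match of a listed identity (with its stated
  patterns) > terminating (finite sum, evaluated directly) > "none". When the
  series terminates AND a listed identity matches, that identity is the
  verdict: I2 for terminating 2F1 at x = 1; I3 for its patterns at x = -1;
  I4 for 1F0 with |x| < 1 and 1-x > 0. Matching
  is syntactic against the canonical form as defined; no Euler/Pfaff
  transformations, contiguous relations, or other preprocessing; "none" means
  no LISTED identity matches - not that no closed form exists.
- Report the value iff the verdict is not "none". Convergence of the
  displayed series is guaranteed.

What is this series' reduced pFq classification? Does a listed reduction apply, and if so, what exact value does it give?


With C = -1/2: the canonical form is 0F0(-; -; -6/5). Verdict (x = -6/5): exponential (I5) applies (the 0F0 exponential series at x = -6/5). Hence: (-1/2) * e^(-6/5).

Key observation: t_0 = -1/2 here, and roots of the ratio polynomials (C = -1/2, x = -6/5) are the negated parameters.
Step ratio: r(k) = (-6/5) * 1 / [(k+1)] - rational; roots negated = parameters, x = (-6/5), C = -1/2.


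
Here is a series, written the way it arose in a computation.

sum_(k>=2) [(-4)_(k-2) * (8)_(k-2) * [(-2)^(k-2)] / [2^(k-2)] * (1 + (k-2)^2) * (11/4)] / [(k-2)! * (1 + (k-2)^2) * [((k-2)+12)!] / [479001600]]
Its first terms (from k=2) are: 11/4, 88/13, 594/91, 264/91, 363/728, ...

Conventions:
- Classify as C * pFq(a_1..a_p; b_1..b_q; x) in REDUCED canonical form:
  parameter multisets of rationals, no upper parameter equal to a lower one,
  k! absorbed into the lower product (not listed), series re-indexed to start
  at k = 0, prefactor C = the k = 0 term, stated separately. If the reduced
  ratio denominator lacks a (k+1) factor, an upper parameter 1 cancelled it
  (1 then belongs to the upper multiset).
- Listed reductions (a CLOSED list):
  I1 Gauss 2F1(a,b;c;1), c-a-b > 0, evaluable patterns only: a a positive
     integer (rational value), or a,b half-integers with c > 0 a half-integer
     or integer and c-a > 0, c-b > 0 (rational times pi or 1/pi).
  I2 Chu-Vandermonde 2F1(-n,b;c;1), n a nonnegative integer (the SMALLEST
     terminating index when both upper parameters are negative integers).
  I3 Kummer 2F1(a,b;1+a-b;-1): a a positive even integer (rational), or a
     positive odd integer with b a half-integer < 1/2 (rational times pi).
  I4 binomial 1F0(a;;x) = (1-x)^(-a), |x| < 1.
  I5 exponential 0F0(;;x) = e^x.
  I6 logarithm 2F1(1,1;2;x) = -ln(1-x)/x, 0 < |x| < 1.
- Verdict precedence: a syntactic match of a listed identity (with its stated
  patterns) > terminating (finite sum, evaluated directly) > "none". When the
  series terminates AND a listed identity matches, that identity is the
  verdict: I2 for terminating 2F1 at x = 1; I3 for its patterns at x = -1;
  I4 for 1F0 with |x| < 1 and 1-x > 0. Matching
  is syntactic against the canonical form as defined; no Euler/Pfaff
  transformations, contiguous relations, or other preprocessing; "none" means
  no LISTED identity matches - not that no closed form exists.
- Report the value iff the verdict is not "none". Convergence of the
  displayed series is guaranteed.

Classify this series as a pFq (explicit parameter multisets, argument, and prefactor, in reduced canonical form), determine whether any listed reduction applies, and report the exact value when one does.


This is 11/4 * 2F1(-4, 8; 13; -1) in reduced canonical form. Verdict (x = -1): Kummer (I3) applies (x = -1; c = 13 equals 1+a-b for upper {-4, 8}: listed pattern). Value: 1089/56.

Structural cue: from the first term 11/4: the two k-th powers (C = 11/4) combine into one argument.
Term ratio: r(k) = (-1) * (k-4) (k+8) / [(k+13) (k+1)] - rational in k, leading ratio (-1); with t_0 = 11/4, classification follows.
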